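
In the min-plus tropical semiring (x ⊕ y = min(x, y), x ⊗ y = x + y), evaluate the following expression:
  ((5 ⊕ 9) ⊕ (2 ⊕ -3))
((5 ⊕ 9) ⊕ (2 ⊕ -3)) = -3

Expand innermost to outermost. Recall ⊕ takes the minimum of its arguments and ⊗ takes their sum. Working out the expression ((5 ⊕ 9) ⊕ (2 ⊕ -3)) gives -3.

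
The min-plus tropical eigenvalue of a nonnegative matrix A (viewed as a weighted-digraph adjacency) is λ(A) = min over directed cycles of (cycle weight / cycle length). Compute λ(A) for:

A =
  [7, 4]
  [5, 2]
λ(A) = 2

Enumerate directed cycles and compute their means (weight / length). Sample:
  cycle 0 → 0: weight = 7, length = 1, mean = 7/1 ≈ 7.000
  cycle 1 → 1: weight = 2, length = 1, mean = 2/1 ≈ 2.000
  cycle 0 → 1 → 0: weight = 9, length = 2, mean = 9/2 ≈ 4.500
  cycle 1 → 0 → 1: weight = 9, length = 2, mean = 9/2 ≈ 4.500
Minimum mean = 2.000, attained e.g. along the cycle 1 → 1 with weight 2 and length 1. So λ(A) = 2/1 = 2.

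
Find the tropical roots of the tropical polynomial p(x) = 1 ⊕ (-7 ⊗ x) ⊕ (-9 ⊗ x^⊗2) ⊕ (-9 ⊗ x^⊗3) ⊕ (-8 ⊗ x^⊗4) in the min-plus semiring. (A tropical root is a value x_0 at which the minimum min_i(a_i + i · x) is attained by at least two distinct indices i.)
Roots: {-1, 0, 2, 8}

Each tropical root is a break point of the lower envelope of the lines y = a_i + i · x (there are 5 lines, with slopes 0, 1, ..., 4). Only the lines that attain the minimum somewhere contribute to roots; other lines are dominated. Here the surviving (envelope) indices are i = 4, i = 3, i = 2, i = 1, i = 0.
Intersections between consecutive envelope lines give the roots: for adjacent envelope indices i < j the intersection is x = (a_i − a_j) / (j − i). Reading off the sorted break points: {-1, 0, 2, 8}.
Verification: at each break x_0, at least two indices attain the minimum of min_i(a_i + i · x_0).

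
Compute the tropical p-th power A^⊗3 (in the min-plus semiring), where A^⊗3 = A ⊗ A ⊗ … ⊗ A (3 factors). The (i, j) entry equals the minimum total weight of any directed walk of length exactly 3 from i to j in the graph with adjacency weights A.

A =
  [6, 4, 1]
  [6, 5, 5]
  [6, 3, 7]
A^⊗3 =
  [10, 9, 8]
  [13, 10, 12]
  [13, 10, 10]

Each entry (A^⊗3)_ij equals the minimum over all length-3 walks i = v_0 → v_1 → … → v_3 = j of Σ_t A[v_t][v_{t+1}]. For example, for (i, j) = (0, 2) we minimise over 9 possible intermediate vertex sequences; the minimum is 8, attained along the walk 0 → 2 → 0 → 2.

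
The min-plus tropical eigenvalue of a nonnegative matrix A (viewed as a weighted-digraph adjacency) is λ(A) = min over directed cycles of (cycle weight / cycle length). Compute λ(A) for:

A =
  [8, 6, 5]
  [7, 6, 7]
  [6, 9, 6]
λ(A) = 11/2

Enumerate directed cycles and compute their means (weight / length). Sample:
  cycle 0 → 0: weight = 8, length = 1, mean = 8/1 ≈ 8.000
  cycle 1 → 1: weight = 6, length = 1, mean = 6/1 ≈ 6.000
  cycle 2 → 2: weight = 6, length = 1, mean = 6/1 ≈ 6.000
  cycle 0 → 1 → 0: weight = 13, length = 2, mean = 13/2 ≈ 6.500
  cycle 0 → 2 → 0: weight = 11, length = 2, mean = 11/2 ≈ 5.500
  cycle 1 → 0 → 1: weight = 13, length = 2, mean = 13/2 ≈ 6.500
Minimum mean = 5.500, attained e.g. along the cycle 0 → 2 → 0 with weight 11 and length 2. So λ(A) = 11/2 = 11/2.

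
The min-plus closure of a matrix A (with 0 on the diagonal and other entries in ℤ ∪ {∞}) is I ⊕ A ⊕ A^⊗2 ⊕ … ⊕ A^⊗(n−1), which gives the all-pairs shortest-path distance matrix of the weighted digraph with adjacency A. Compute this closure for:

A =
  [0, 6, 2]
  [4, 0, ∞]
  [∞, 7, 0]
Closure =
  [0, 6, 2]
  [4, 0, 6]
  [11, 7, 0]

This is the Floyd-Warshall all-pairs shortest-path computation. For each intermediate vertex k = 0, 1, …, 2, update dist[i][j] ← min(dist[i][j], dist[i][k] + dist[k][j]). The final matrix gives, for each (i, j), the minimum total weight of any directed path from i to j (possibly empty when i = j).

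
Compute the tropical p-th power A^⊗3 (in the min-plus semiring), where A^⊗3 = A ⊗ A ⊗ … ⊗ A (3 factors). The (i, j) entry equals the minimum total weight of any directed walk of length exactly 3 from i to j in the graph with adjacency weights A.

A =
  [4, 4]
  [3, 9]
A^⊗3 =
  [11, 11]
  [10, 11]

Each entry (A^⊗3)_ij equals the minimum over all length-3 walks i = v_0 → v_1 → … → v_3 = j of Σ_t A[v_t][v_{t+1}]. For example, for (i, j) = (0, 1) we minimise over 4 possible intermediate vertex sequences; the minimum is 11, attained along the walk 0 → 1 → 0 → 1.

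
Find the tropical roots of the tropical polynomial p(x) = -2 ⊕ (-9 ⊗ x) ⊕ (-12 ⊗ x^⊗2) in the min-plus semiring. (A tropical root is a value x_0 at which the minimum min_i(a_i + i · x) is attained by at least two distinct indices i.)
Roots: {3, 7}

Each tropical root is a break point of the lower envelope of the lines y = a_i + i · x (there are 3 lines, with slopes 0, 1, ..., 2). Only the lines that attain the minimum somewhere contribute to roots; other lines are dominated. Here the surviving (envelope) indices are i = 2, i = 1, i = 0.
Intersections between consecutive envelope lines give the roots: for adjacent envelope indices i < j the intersection is x = (a_i − a_j) / (j − i). Reading off the sorted break points: {3, 7}.
Verification: at each break x_0, at least two indices attain the minimum of min_i(a_i + i · x_0).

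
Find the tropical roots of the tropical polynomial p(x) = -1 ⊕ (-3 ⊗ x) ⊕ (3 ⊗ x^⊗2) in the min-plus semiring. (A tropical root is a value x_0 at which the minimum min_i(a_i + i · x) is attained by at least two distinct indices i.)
Roots: {-6, 2}

Each tropical root is a break point of the lower envelope of the lines y = a_i + i · x (there are 3 lines, with slopes 0, 1, ..., 2). Only the lines that attain the minimum somewhere contribute to roots; other lines are dominated. Here the surviving (envelope) indices are i = 2, i = 1, i = 0.
Intersections between consecutive envelope lines give the roots: for adjacent envelope indices i < j the intersection is x = (a_i − a_j) / (j − i). Reading off the sorted break points: {-6, 2}.
Verification: at each break x_0, at least two indices attain the minimum of min_i(a_i + i · x_0).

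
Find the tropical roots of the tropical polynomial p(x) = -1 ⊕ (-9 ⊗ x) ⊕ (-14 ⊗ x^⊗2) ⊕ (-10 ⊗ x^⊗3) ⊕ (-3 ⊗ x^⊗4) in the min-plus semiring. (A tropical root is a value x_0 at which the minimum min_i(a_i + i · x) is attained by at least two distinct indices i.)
Roots: {-7, -4, 5, 8}

Each tropical root is a break point of the lower envelope of the lines y = a_i + i · x (there are 5 lines, with slopes 0, 1, ..., 4). Only the lines that attain the minimum somewhere contribute to roots; other lines are dominated. Here the surviving (envelope) indices are i = 4, i = 3, i = 2, i = 1, i = 0.
Intersections between consecutive envelope lines give the roots: for adjacent envelope indices i < j the intersection is x = (a_i − a_j) / (j − i). Reading off the sorted break points: {-7, -4, 5, 8}.
Verification: at each break x_0, at least two indices attain the minimum of min_i(a_i + i · x_0).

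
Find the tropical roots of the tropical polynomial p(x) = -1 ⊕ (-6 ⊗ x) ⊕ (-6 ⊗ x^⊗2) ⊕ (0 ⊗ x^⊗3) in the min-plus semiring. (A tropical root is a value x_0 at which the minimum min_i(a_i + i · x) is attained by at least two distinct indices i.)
Roots: {-6, 0, 5}

Each tropical root is a break point of the lower envelope of the lines y = a_i + i · x (there are 4 lines, with slopes 0, 1, ..., 3). Only the lines that attain the minimum somewhere contribute to roots; other lines are dominated. Here the surviving (envelope) indices are i = 3, i = 2, i = 1, i = 0.
Intersections between consecutive envelope lines give the roots: for adjacent envelope indices i < j the intersection is x = (a_i − a_j) / (j − i). Reading off the sorted break points: {-6, 0, 5}.
Verification: at each break x_0, at least two indices attain the minimum of min_i(a_i + i · x_0).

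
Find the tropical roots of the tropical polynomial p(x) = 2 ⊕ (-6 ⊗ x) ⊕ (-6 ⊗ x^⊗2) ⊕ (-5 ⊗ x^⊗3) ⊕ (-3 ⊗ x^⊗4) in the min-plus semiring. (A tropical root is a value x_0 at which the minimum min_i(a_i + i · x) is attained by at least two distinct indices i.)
Roots: {-2, -1, 0, 8}

Each tropical root is a break point of the lower envelope of the lines y = a_i + i · x (there are 5 lines, with slopes 0, 1, ..., 4). Only the lines that attain the minimum somewhere contribute to roots; other lines are dominated. Here the surviving (envelope) indices are i = 4, i = 3, i = 2, i = 1, i = 0.
Intersections between consecutive envelope lines give the roots: for adjacent envelope indices i < j the intersection is x = (a_i − a_j) / (j − i). Reading off the sorted break points: {-2, -1, 0, 8}.
Verification: at each break x_0, at least two indices attain the minimum of min_i(a_i + i · x_0).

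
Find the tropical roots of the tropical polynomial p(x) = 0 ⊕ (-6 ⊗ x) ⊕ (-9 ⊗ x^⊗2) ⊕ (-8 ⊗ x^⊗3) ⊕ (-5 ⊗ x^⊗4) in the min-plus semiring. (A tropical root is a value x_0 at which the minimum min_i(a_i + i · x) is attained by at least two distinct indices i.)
Roots: {-3, -1, 3, 6}

Each tropical root is a break point of the lower envelope of the lines y = a_i + i · x (there are 5 lines, with slopes 0, 1, ..., 4). Only the lines that attain the minimum somewhere contribute to roots; other lines are dominated. Here the surviving (envelope) indices are i = 4, i = 3, i = 2, i = 1, i = 0.
Intersections between consecutive envelope lines give the roots: for adjacent envelope indices i < j the intersection is x = (a_i − a_j) / (j − i). Reading off the sorted break points: {-3, -1, 3, 6}.
Verification: at each break x_0, at least two indices attain the minimum of min_i(a_i + i · x_0).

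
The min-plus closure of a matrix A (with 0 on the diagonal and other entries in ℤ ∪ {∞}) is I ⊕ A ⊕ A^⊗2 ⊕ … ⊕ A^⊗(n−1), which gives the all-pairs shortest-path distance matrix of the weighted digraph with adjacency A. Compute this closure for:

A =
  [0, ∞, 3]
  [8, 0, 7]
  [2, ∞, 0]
Closure =
  [0, ∞, 3]
  [8, 0, 7]
  [2, ∞, 0]

This is the Floyd-Warshall all-pairs shortest-path computation. For each intermediate vertex k = 0, 1, …, 2, update dist[i][j] ← min(dist[i][j], dist[i][k] + dist[k][j]). The final matrix gives, for each (i, j), the minimum total weight of any directed path from i to j (possibly empty when i = j).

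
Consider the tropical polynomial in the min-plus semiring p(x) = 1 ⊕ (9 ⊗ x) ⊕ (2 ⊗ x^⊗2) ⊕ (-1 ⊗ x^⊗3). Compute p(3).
p(3) = 1

A tropical monomial a ⊗ x^⊗i evaluates to a + i · x. Evaluating each term at x = 3:
  Term 0 contributes 1 + 0 · 3 = 1
  Term 1 contributes 9 + 1 · 3 = 12
  Term 2 contributes 2 + 2 · 3 = 8
  Term 3 contributes -1 + 3 · 3 = 8
p(3) = ⊕ of these = min[1, 12, 8, 8] = 1.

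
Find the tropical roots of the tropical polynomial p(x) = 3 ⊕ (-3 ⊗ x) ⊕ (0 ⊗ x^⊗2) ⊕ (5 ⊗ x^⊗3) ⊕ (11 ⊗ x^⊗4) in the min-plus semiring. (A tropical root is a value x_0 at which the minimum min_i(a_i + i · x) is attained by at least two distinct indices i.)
Roots: {-6, -5, -3, 6}

Each tropical root is a break point of the lower envelope of the lines y = a_i + i · x (there are 5 lines, with slopes 0, 1, ..., 4). Only the lines that attain the minimum somewhere contribute to roots; other lines are dominated. Here the surviving (envelope) indices are i = 4, i = 3, i = 2, i = 1, i = 0.
Intersections between consecutive envelope lines give the roots: for adjacent envelope indices i < j the intersection is x = (a_i − a_j) / (j − i). Reading off the sorted break points: {-6, -5, -3, 6}.
Verification: at each break x_0, at least two indices attain the minimum of min_i(a_i + i · x_0).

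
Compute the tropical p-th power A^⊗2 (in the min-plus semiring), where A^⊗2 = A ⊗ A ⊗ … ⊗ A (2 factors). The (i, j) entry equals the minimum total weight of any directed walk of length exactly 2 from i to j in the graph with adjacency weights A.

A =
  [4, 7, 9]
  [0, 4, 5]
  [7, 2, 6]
A^⊗2 =
  [7, 11, 12]
  [4, 7, 9]
  [2, 6, 7]

Each entry (A^⊗2)_ij equals the minimum over all length-2 walks i = v_0 → v_1 → … → v_2 = j of Σ_t A[v_t][v_{t+1}]. For example, for (i, j) = (0, 2) we minimise over 3 possible intermediate vertex sequences; the minimum is 12, attained along the walk 0 → 1 → 2.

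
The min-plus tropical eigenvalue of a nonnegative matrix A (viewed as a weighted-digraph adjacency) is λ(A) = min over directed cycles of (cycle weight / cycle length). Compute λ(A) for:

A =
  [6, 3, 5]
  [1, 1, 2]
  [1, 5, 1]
λ(A) = 1

Enumerate directed cycles and compute their means (weight / length). Sample:
  cycle 0 → 0: weight = 6, length = 1, mean = 6/1 ≈ 6.000
  cycle 1 → 1: weight = 1, length = 1, mean = 1/1 ≈ 1.000
  cycle 2 → 2: weight = 1, length = 1, mean = 1/1 ≈ 1.000
  cycle 0 → 1 → 0: weight = 4, length = 2, mean = 4/2 ≈ 2.000
  cycle 0 → 2 → 0: weight = 6, length = 2, mean = 6/2 ≈ 3.000
  cycle 1 → 0 → 1: weight = 4, length = 2, mean = 4/2 ≈ 2.000
Minimum mean = 1.000, attained e.g. along the cycle 1 → 1 with weight 1 and length 1. So λ(A) = 1/1 = 1.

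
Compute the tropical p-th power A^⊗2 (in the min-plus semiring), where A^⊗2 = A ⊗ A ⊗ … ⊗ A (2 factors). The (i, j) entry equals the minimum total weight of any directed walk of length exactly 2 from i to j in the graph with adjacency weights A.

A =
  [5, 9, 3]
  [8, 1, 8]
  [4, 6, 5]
A^⊗2 =
  [7, 9, 8]
  [9, 2, 9]
  [9, 7, 7]

Each entry (A^⊗2)_ij equals the minimum over all length-2 walks i = v_0 → v_1 → … → v_2 = j of Σ_t A[v_t][v_{t+1}]. For example, for (i, j) = (0, 2) we minimise over 3 possible intermediate vertex sequences; the minimum is 8, attained along the walk 0 → 0 → 2.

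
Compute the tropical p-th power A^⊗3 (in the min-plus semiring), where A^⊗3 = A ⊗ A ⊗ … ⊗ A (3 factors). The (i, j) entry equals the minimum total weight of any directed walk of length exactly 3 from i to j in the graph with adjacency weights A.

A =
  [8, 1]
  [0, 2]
A^⊗3 =
  [3, 2]
  [1, 3]

Each entry (A^⊗3)_ij equals the minimum over all length-3 walks i = v_0 → v_1 → … → v_3 = j of Σ_t A[v_t][v_{t+1}]. For example, for (i, j) = (0, 1) we minimise over 4 possible intermediate vertex sequences; the minimum is 2, attained along the walk 0 → 1 → 0 → 1.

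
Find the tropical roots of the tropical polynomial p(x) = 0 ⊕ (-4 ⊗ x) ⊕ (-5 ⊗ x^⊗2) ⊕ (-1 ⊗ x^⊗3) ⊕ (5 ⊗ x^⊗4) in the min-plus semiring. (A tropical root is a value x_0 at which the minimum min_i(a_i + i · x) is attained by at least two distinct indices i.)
Roots: {-6, -4, 1, 4}

Each tropical root is a break point of the lower envelope of the lines y = a_i + i · x (there are 5 lines, with slopes 0, 1, ..., 4). Only the lines that attain the minimum somewhere contribute to roots; other lines are dominated. Here the surviving (envelope) indices are i = 4, i = 3, i = 2, i = 1, i = 0.
Intersections between consecutive envelope lines give the roots: for adjacent envelope indices i < j the intersection is x = (a_i − a_j) / (j − i). Reading off the sorted break points: {-6, -4, 1, 4}.
Verification: at each break x_0, at least two indices attain the minimum of min_i(a_i + i · x_0).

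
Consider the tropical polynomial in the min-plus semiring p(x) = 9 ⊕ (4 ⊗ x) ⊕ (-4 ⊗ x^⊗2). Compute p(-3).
p(-3) = -10

A tropical monomial a ⊗ x^⊗i evaluates to a + i · x. Evaluating each term at x = -3:
  Term 0 contributes 9 + 0 · -3 = 9
  Term 1 contributes 4 + 1 · -3 = 1
  Term 2 contributes -4 + 2 · -3 = -10
p(-3) = ⊕ of these = min[9, 1, -10] = -10.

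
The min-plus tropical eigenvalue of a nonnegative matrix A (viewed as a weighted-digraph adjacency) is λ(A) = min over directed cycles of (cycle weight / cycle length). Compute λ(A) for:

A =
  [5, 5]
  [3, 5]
λ(A) = 4

Enumerate directed cycles and compute their means (weight / length). Sample:
  cycle 0 → 0: weight = 5, length = 1, mean = 5/1 ≈ 5.000
  cycle 1 → 1: weight = 5, length = 1, mean = 5/1 ≈ 5.000
  cycle 0 → 1 → 0: weight = 8, length = 2, mean = 8/2 ≈ 4.000
  cycle 1 → 0 → 1: weight = 8, length = 2, mean = 8/2 ≈ 4.000
Minimum mean = 4.000, attained e.g. along the cycle 0 → 1 → 0 with weight 8 and length 2. So λ(A) = 8/2 = 4.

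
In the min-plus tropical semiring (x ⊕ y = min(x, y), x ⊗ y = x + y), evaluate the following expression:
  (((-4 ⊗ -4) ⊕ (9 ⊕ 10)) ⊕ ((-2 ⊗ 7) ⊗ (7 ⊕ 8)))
(((-4 ⊗ -4) ⊕ (9 ⊕ 10)) ⊕ ((-2 ⊗ 7) ⊗ (7 ⊕ 8))) = -8

Expand innermost to outermost. Recall ⊕ takes the minimum of its arguments and ⊗ takes their sum. Working out the expression (((-4 ⊗ -4) ⊕ (9 ⊕ 10)) ⊕ ((-2 ⊗ 7) ⊗ (7 ⊕ 8))) gives -8.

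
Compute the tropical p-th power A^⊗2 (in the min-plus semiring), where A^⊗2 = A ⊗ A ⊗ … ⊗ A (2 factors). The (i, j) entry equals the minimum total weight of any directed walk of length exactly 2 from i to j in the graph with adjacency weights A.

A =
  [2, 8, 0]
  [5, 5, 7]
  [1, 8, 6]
A^⊗2 =
  [1, 8, 2]
  [7, 10, 5]
  [3, 9, 1]

Each entry (A^⊗2)_ij equals the minimum over all length-2 walks i = v_0 → v_1 → … → v_2 = j of Σ_t A[v_t][v_{t+1}]. For example, for (i, j) = (0, 2) we minimise over 3 possible intermediate vertex sequences; the minimum is 2, attained along the walk 0 → 0 → 2.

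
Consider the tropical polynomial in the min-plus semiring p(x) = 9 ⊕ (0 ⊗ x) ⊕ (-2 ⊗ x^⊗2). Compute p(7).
p(7) = 7

A tropical monomial a ⊗ x^⊗i evaluates to a + i · x. Evaluating each term at x = 7:
  Term 0 contributes 9 + 0 · 7 = 9
  Term 1 contributes 0 + 1 · 7 = 7
  Term 2 contributes -2 + 2 · 7 = 12
p(7) = ⊕ of these = min[9, 7, 12] = 7.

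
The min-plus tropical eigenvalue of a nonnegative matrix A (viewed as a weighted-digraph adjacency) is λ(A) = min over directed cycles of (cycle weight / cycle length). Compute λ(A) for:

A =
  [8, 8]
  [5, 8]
λ(A) = 13/2

Enumerate directed cycles and compute their means (weight / length). Sample:
  cycle 0 → 0: weight = 8, length = 1, mean = 8/1 ≈ 8.000
  cycle 1 → 1: weight = 8, length = 1, mean = 8/1 ≈ 8.000
  cycle 0 → 1 → 0: weight = 13, length = 2, mean = 13/2 ≈ 6.500
  cycle 1 → 0 → 1: weight = 13, length = 2, mean = 13/2 ≈ 6.500
Minimum mean = 6.500, attained e.g. along the cycle 0 → 1 → 0 with weight 13 and length 2. So λ(A) = 13/2 = 13/2.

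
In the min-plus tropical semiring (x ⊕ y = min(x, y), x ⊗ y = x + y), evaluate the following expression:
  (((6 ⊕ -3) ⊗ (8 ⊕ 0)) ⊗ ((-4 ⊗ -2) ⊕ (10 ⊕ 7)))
(((6 ⊕ -3) ⊗ (8 ⊕ 0)) ⊗ ((-4 ⊗ -2) ⊕ (10 ⊕ 7))) = -9

Expand innermost to outermost. Recall ⊕ takes the minimum of its arguments and ⊗ takes their sum. Working out the expression (((6 ⊕ -3) ⊗ (8 ⊕ 0)) ⊗ ((-4 ⊗ -2) ⊕ (10 ⊕ 7))) gives -9.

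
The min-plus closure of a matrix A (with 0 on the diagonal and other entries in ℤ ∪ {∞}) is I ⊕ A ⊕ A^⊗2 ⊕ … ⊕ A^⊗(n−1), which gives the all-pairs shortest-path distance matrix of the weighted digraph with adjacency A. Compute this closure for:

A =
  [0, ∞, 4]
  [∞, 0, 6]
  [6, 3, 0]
Closure =
  [0, 7, 4]
  [12, 0, 6]
  [6, 3, 0]

This is the Floyd-Warshall all-pairs shortest-path computation. For each intermediate vertex k = 0, 1, …, 2, update dist[i][j] ← min(dist[i][j], dist[i][k] + dist[k][j]). The final matrix gives, for each (i, j), the minimum total weight of any directed path from i to j (possibly empty when i = j).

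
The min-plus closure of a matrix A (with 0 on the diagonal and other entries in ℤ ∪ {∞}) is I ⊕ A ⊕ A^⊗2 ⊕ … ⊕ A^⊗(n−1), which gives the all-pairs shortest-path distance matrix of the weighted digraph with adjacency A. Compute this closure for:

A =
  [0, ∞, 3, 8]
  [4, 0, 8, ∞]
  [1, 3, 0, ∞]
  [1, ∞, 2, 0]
Closure =
  [0, 6, 3, 8]
  [4, 0, 7, 12]
  [1, 3, 0, 9]
  [1, 5, 2, 0]

This is the Floyd-Warshall all-pairs shortest-path computation. For each intermediate vertex k = 0, 1, …, 3, update dist[i][j] ← min(dist[i][j], dist[i][k] + dist[k][j]). The final matrix gives, for each (i, j), the minimum total weight of any directed path from i to j (possibly empty when i = j).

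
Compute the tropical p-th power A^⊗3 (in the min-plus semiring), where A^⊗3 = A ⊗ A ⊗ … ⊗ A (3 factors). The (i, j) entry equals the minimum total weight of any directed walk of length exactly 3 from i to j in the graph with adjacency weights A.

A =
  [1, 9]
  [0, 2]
A^⊗3 =
  [3, 11]
  [2, 6]

Each entry (A^⊗3)_ij equals the minimum over all length-3 walks i = v_0 → v_1 → … → v_3 = j of Σ_t A[v_t][v_{t+1}]. For example, for (i, j) = (0, 1) we minimise over 4 possible intermediate vertex sequences; the minimum is 11, attained along the walk 0 → 0 → 0 → 1.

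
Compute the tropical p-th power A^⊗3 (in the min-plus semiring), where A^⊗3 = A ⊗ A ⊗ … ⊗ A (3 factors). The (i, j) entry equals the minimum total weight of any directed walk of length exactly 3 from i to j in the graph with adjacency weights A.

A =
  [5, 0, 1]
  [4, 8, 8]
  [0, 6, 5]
A^⊗3 =
  [6, 1, 2]
  [5, 8, 9]
  [1, 5, 6]

Each entry (A^⊗3)_ij equals the minimum over all length-3 walks i = v_0 → v_1 → … → v_3 = j of Σ_t A[v_t][v_{t+1}]. For example, for (i, j) = (0, 2) we minimise over 9 possible intermediate vertex sequences; the minimum is 2, attained along the walk 0 → 2 → 0 → 2.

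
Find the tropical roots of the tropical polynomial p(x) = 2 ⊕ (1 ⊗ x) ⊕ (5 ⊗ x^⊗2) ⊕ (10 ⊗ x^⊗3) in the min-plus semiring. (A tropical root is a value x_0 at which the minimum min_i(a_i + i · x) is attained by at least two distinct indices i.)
Roots: {-5, -4, 1}

Each tropical root is a break point of the lower envelope of the lines y = a_i + i · x (there are 4 lines, with slopes 0, 1, ..., 3). Only the lines that attain the minimum somewhere contribute to roots; other lines are dominated. Here the surviving (envelope) indices are i = 3, i = 2, i = 1, i = 0.
Intersections between consecutive envelope lines give the roots: for adjacent envelope indices i < j the intersection is x = (a_i − a_j) / (j − i). Reading off the sorted break points: {-5, -4, 1}.
Verification: at each break x_0, at least two indices attain the minimum of min_i(a_i + i · x_0).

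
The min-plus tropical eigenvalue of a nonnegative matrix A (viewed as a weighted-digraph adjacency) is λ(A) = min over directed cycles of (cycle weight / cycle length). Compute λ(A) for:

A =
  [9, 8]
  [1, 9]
λ(A) = 9/2

Enumerate directed cycles and compute their means (weight / length). Sample:
  cycle 0 → 0: weight = 9, length = 1, mean = 9/1 ≈ 9.000
  cycle 1 → 1: weight = 9, length = 1, mean = 9/1 ≈ 9.000
  cycle 0 → 1 → 0: weight = 9, length = 2, mean = 9/2 ≈ 4.500
  cycle 1 → 0 → 1: weight = 9, length = 2, mean = 9/2 ≈ 4.500
Minimum mean = 4.500, attained e.g. along the cycle 0 → 1 → 0 with weight 9 and length 2. So λ(A) = 9/2 = 9/2.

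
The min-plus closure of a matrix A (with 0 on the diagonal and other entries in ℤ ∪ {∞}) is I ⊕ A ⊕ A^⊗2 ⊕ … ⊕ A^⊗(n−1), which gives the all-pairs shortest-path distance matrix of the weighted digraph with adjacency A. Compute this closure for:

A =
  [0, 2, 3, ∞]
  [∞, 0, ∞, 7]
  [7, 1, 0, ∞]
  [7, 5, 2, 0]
Closure =
  [0, 2, 3, 9]
  [14, 0, 9, 7]
  [7, 1, 0, 8]
  [7, 3, 2, 0]

This is the Floyd-Warshall all-pairs shortest-path computation. For each intermediate vertex k = 0, 1, …, 3, update dist[i][j] ← min(dist[i][j], dist[i][k] + dist[k][j]). The final matrix gives, for each (i, j), the minimum total weight of any directed path from i to j (possibly empty when i = j).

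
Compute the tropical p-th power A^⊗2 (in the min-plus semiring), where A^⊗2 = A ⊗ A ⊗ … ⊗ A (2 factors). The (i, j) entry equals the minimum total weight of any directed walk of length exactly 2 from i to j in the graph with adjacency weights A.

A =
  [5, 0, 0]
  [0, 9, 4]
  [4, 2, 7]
A^⊗2 =
  [0, 2, 4]
  [5, 0, 0]
  [2, 4, 4]

Each entry (A^⊗2)_ij equals the minimum over all length-2 walks i = v_0 → v_1 → … → v_2 = j of Σ_t A[v_t][v_{t+1}]. For example, for (i, j) = (0, 2) we minimise over 3 possible intermediate vertex sequences; the minimum is 4, attained along the walk 0 → 1 → 2.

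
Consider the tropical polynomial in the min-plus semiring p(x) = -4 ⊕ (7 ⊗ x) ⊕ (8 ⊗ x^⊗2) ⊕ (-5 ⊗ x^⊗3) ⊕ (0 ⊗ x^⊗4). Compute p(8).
p(8) = -4

A tropical monomial a ⊗ x^⊗i evaluates to a + i · x. Evaluating each term at x = 8:
  Term 0 contributes -4 + 0 · 8 = -4
  Term 1 contributes 7 + 1 · 8 = 15
  Term 2 contributes 8 + 2 · 8 = 24
  Term 3 contributes -5 + 3 · 8 = 19
  Term 4 contributes 0 + 4 · 8 = 32
p(8) = ⊕ of these = min[-4, 15, 24, 19, 32] = -4.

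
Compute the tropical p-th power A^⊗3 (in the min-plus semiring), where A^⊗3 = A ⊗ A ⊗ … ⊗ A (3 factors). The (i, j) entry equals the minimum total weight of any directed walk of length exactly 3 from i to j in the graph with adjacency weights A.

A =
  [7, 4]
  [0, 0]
A^⊗3 =
  [4, 4]
  [0, 0]

Each entry (A^⊗3)_ij equals the minimum over all length-3 walks i = v_0 → v_1 → … → v_3 = j of Σ_t A[v_t][v_{t+1}]. For example, for (i, j) = (0, 1) we minimise over 4 possible intermediate vertex sequences; the minimum is 4, attained along the walk 0 → 1 → 1 → 1.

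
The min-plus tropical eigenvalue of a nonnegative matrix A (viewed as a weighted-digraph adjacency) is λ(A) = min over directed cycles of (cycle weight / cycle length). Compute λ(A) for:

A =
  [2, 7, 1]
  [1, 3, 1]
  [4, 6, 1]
λ(A) = 1

Enumerate directed cycles and compute their means (weight / length). Sample:
  cycle 0 → 0: weight = 2, length = 1, mean = 2/1 ≈ 2.000
  cycle 1 → 1: weight = 3, length = 1, mean = 3/1 ≈ 3.000
  cycle 2 → 2: weight = 1, length = 1, mean = 1/1 ≈ 1.000
  cycle 0 → 1 → 0: weight = 8, length = 2, mean = 8/2 ≈ 4.000
  cycle 0 → 2 → 0: weight = 5, length = 2, mean = 5/2 ≈ 2.500
  cycle 1 → 0 → 1: weight = 8, length = 2, mean = 8/2 ≈ 4.000
Minimum mean = 1.000, attained e.g. along the cycle 2 → 2 with weight 1 and length 1. So λ(A) = 1/1 = 1.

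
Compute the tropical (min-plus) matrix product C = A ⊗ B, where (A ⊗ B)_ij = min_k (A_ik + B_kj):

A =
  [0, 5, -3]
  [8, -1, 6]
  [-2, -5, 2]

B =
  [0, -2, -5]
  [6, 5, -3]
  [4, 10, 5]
A ⊗ B =
  [0, -2, -5]
  [5, 4, -4]
  [-2, -4, -8]

Apply the min-plus product entry-by-entry:
  C[0][0] = min over k of (A[0][0] + B[0][0] = 0 + 0 = 0, A[0][1] + B[1][0] = 5 + 6 = 11, A[0][2] + B[2][0] = -3 + 4 = 1) = 0 (attained at k = 0)
  C[0][1] = min over k of (A[0][0] + B[0][1] = 0 + -2 = -2, A[0][1] + B[1][1] = 5 + 5 = 10, A[0][2] + B[2][1] = -3 + 10 = 7) = -2 (attained at k = 0)
  C[0][2] = min over k of (A[0][0] + B[0][2] = 0 + -5 = -5, A[0][1] + B[1][2] = 5 + -3 = 2, A[0][2] + B[2][2] = -3 + 5 = 2) = -5 (attained at k = 0)
  C[1][0] = min over k of (A[1][0] + B[0][0] = 8 + 0 = 8, A[1][1] + B[1][0] = -1 + 6 = 5, A[1][2] + B[2][0] = 6 + 4 = 10) = 5 (attained at k = 1)
  C[1][1] = min over k of (A[1][0] + B[0][1] = 8 + -2 = 6, A[1][1] + B[1][1] = -1 + 5 = 4, A[1][2] + B[2][1] = 6 + 10 = 16) = 4 (attained at k = 1)
  C[1][2] = min over k of (A[1][0] + B[0][2] = 8 + -5 = 3, A[1][1] + B[1][2] = -1 + -3 = -4, A[1][2] + B[2][2] = 6 + 5 = 11) = -4 (attained at k = 1)
  C[2][0] = min over k of (A[2][0] + B[0][0] = -2 + 0 = -2, A[2][1] + B[1][0] = -5 + 6 = 1, A[2][2] + B[2][0] = 2 + 4 = 6) = -2 (attained at k = 0)
  C[2][1] = min over k of (A[2][0] + B[0][1] = -2 + -2 = -4, A[2][1] + B[1][1] = -5 + 5 = 0, A[2][2] + B[2][1] = 2 + 10 = 12) = -4 (attained at k = 0)
  C[2][2] = min over k of (A[2][0] + B[0][2] = -2 + -5 = -7, A[2][1] + B[1][2] = -5 + -3 = -8, A[2][2] + B[2][2] = 2 + 5 = 7) = -8 (attained at k = 1)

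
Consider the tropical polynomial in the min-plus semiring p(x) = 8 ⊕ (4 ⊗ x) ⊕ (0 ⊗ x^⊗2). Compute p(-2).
p(-2) = -4

A tropical monomial a ⊗ x^⊗i evaluates to a + i · x. Evaluating each term at x = -2:
  Term 0 contributes 8 + 0 · -2 = 8
  Term 1 contributes 4 + 1 · -2 = 2
  Term 2 contributes 0 + 2 · -2 = -4
p(-2) = ⊕ of these = min[8, 2, -4] = -4.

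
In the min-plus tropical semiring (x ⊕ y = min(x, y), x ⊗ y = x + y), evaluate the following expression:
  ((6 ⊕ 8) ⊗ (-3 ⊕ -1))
((6 ⊕ 8) ⊗ (-3 ⊕ -1)) = 3

Expand innermost to outermost. Recall ⊕ takes the minimum of its arguments and ⊗ takes their sum. Working out the expression ((6 ⊕ 8) ⊗ (-3 ⊕ -1)) gives 3.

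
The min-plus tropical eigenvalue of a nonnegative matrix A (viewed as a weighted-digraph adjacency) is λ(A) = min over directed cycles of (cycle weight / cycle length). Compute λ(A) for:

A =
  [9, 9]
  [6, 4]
λ(A) = 4

Enumerate directed cycles and compute their means (weight / length). Sample:
  cycle 0 → 0: weight = 9, length = 1, mean = 9/1 ≈ 9.000
  cycle 1 → 1: weight = 4, length = 1, mean = 4/1 ≈ 4.000
  cycle 0 → 1 → 0: weight = 15, length = 2, mean = 15/2 ≈ 7.500
  cycle 1 → 0 → 1: weight = 15, length = 2, mean = 15/2 ≈ 7.500
Minimum mean = 4.000, attained e.g. along the cycle 1 → 1 with weight 4 and length 1. So λ(A) = 4/1 = 4.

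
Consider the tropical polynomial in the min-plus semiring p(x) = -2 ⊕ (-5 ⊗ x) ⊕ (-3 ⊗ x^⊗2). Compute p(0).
p(0) = -5

A tropical monomial a ⊗ x^⊗i evaluates to a + i · x. Evaluating each term at x = 0:
  Term 0 contributes -2 + 0 · 0 = -2
  Term 1 contributes -5 + 1 · 0 = -5
  Term 2 contributes -3 + 2 · 0 = -3
p(0) = ⊕ of these = min[-2, -5, -3] = -5.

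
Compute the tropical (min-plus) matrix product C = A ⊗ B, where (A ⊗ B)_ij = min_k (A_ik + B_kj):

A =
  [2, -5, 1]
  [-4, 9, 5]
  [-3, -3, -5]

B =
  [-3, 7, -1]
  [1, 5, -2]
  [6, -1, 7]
A ⊗ B =
  [-4, 0, -7]
  [-7, 3, -5]
  [-6, -6, -5]

Apply the min-plus product entry-by-entry:
  C[0][0] = min over k of (A[0][0] + B[0][0] = 2 + -3 = -1, A[0][1] + B[1][0] = -5 + 1 = -4, A[0][2] + B[2][0] = 1 + 6 = 7) = -4 (attained at k = 1)
  C[0][1] = min over k of (A[0][0] + B[0][1] = 2 + 7 = 9, A[0][1] + B[1][1] = -5 + 5 = 0, A[0][2] + B[2][1] = 1 + -1 = 0) = 0 (attained at k = 1)
  C[0][2] = min over k of (A[0][0] + B[0][2] = 2 + -1 = 1, A[0][1] + B[1][2] = -5 + -2 = -7, A[0][2] + B[2][2] = 1 + 7 = 8) = -7 (attained at k = 1)
  C[1][0] = min over k of (A[1][0] + B[0][0] = -4 + -3 = -7, A[1][1] + B[1][0] = 9 + 1 = 10, A[1][2] + B[2][0] = 5 + 6 = 11) = -7 (attained at k = 0)
  C[1][1] = min over k of (A[1][0] + B[0][1] = -4 + 7 = 3, A[1][1] + B[1][1] = 9 + 5 = 14, A[1][2] + B[2][1] = 5 + -1 = 4) = 3 (attained at k = 0)
  C[1][2] = min over k of (A[1][0] + B[0][2] = -4 + -1 = -5, A[1][1] + B[1][2] = 9 + -2 = 7, A[1][2] + B[2][2] = 5 + 7 = 12) = -5 (attained at k = 0)
  C[2][0] = min over k of (A[2][0] + B[0][0] = -3 + -3 = -6, A[2][1] + B[1][0] = -3 + 1 = -2, A[2][2] + B[2][0] = -5 + 6 = 1) = -6 (attained at k = 0)
  C[2][1] = min over k of (A[2][0] + B[0][1] = -3 + 7 = 4, A[2][1] + B[1][1] = -3 + 5 = 2, A[2][2] + B[2][1] = -5 + -1 = -6) = -6 (attained at k = 2)
  C[2][2] = min over k of (A[2][0] + B[0][2] = -3 + -1 = -4, A[2][1] + B[1][2] = -3 + -2 = -5, A[2][2] + B[2][2] = -5 + 7 = 2) = -5 (attained at k = 1)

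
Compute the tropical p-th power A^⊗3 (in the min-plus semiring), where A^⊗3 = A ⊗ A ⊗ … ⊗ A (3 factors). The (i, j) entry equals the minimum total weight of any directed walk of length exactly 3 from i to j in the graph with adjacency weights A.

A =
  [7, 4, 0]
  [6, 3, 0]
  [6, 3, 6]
A^⊗3 =
  [9, 6, 3]
  [9, 6, 3]
  [9, 6, 6]

Each entry (A^⊗3)_ij equals the minimum over all length-3 walks i = v_0 → v_1 → … → v_3 = j of Σ_t A[v_t][v_{t+1}]. For example, for (i, j) = (0, 2) we minimise over 9 possible intermediate vertex sequences; the minimum is 3, attained along the walk 0 → 2 → 1 → 2.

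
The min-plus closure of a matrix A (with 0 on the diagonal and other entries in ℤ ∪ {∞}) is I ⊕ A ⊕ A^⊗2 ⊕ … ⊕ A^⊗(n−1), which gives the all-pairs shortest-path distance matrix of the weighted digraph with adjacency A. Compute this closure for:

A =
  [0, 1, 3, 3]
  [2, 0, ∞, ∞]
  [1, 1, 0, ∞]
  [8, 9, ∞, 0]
Closure =
  [0, 1, 3, 3]
  [2, 0, 5, 5]
  [1, 1, 0, 4]
  [8, 9, 11, 0]

This is the Floyd-Warshall all-pairs shortest-path computation. For each intermediate vertex k = 0, 1, …, 3, update dist[i][j] ← min(dist[i][j], dist[i][k] + dist[k][j]). The final matrix gives, for each (i, j), the minimum total weight of any directed path from i to j (possibly empty when i = j).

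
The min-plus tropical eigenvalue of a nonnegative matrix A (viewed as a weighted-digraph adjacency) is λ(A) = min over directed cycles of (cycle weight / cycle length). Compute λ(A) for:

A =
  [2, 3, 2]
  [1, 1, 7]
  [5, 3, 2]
λ(A) = 1

Enumerate directed cycles and compute their means (weight / length). Sample:
  cycle 0 → 0: weight = 2, length = 1, mean = 2/1 ≈ 2.000
  cycle 1 → 1: weight = 1, length = 1, mean = 1/1 ≈ 1.000
  cycle 2 → 2: weight = 2, length = 1, mean = 2/1 ≈ 2.000
  cycle 0 → 1 → 0: weight = 4, length = 2, mean = 4/2 ≈ 2.000
  cycle 0 → 2 → 0: weight = 7, length = 2, mean = 7/2 ≈ 3.500
  cycle 1 → 0 → 1: weight = 4, length = 2, mean = 4/2 ≈ 2.000
Minimum mean = 1.000, attained e.g. along the cycle 1 → 1 with weight 1 and length 1. So λ(A) = 1/1 = 1.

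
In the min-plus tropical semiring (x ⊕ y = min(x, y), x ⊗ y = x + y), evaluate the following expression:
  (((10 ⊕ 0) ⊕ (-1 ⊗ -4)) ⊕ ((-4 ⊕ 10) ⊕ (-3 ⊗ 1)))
(((10 ⊕ 0) ⊕ (-1 ⊗ -4)) ⊕ ((-4 ⊕ 10) ⊕ (-3 ⊗ 1))) = -5

Expand innermost to outermost. Recall ⊕ takes the minimum of its arguments and ⊗ takes their sum. Working out the expression (((10 ⊕ 0) ⊕ (-1 ⊗ -4)) ⊕ ((-4 ⊕ 10) ⊕ (-3 ⊗ 1))) gives -5.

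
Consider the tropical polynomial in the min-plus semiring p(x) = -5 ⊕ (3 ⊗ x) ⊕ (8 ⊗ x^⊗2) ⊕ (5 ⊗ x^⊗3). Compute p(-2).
p(-2) = -5

A tropical monomial a ⊗ x^⊗i evaluates to a + i · x. Evaluating each term at x = -2:
  Term 0 contributes -5 + 0 · -2 = -5
  Term 1 contributes 3 + 1 · -2 = 1
  Term 2 contributes 8 + 2 · -2 = 4
  Term 3 contributes 5 + 3 · -2 = -1
p(-2) = ⊕ of these = min[-5, 1, 4, -1] = -5.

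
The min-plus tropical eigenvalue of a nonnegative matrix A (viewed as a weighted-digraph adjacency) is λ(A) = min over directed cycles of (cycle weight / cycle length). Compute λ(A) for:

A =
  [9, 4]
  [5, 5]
λ(A) = 9/2

Enumerate directed cycles and compute their means (weight / length). Sample:
  cycle 0 → 0: weight = 9, length = 1, mean = 9/1 ≈ 9.000
  cycle 1 → 1: weight = 5, length = 1, mean = 5/1 ≈ 5.000
  cycle 0 → 1 → 0: weight = 9, length = 2, mean = 9/2 ≈ 4.500
  cycle 1 → 0 → 1: weight = 9, length = 2, mean = 9/2 ≈ 4.500
Minimum mean = 4.500, attained e.g. along the cycle 0 → 1 → 0 with weight 9 and length 2. So λ(A) = 9/2 = 9/2.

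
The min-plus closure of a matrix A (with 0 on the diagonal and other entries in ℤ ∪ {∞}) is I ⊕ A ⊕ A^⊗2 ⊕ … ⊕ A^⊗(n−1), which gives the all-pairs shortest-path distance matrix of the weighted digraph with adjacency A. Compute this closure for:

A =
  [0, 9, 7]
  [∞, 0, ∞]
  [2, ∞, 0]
Closure =
  [0, 9, 7]
  [∞, 0, ∞]
  [2, 11, 0]

This is the Floyd-Warshall all-pairs shortest-path computation. For each intermediate vertex k = 0, 1, …, 2, update dist[i][j] ← min(dist[i][j], dist[i][k] + dist[k][j]). The final matrix gives, for each (i, j), the minimum total weight of any directed path from i to j (possibly empty when i = j).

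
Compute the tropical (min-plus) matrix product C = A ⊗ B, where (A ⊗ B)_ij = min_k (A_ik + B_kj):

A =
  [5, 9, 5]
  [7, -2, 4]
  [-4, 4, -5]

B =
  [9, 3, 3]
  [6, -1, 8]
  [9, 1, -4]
A ⊗ B =
  [14, 6, 1]
  [4, -3, 0]
  [4, -4, -9]

Apply the min-plus product entry-by-entry:
  C[0][0] = min over k of (A[0][0] + B[0][0] = 5 + 9 = 14, A[0][1] + B[1][0] = 9 + 6 = 15, A[0][2] + B[2][0] = 5 + 9 = 14) = 14 (attained at k = 0)
  C[0][1] = min over k of (A[0][0] + B[0][1] = 5 + 3 = 8, A[0][1] + B[1][1] = 9 + -1 = 8, A[0][2] + B[2][1] = 5 + 1 = 6) = 6 (attained at k = 2)
  C[0][2] = min over k of (A[0][0] + B[0][2] = 5 + 3 = 8, A[0][1] + B[1][2] = 9 + 8 = 17, A[0][2] + B[2][2] = 5 + -4 = 1) = 1 (attained at k = 2)
  C[1][0] = min over k of (A[1][0] + B[0][0] = 7 + 9 = 16, A[1][1] + B[1][0] = -2 + 6 = 4, A[1][2] + B[2][0] = 4 + 9 = 13) = 4 (attained at k = 1)
  C[1][1] = min over k of (A[1][0] + B[0][1] = 7 + 3 = 10, A[1][1] + B[1][1] = -2 + -1 = -3, A[1][2] + B[2][1] = 4 + 1 = 5) = -3 (attained at k = 1)
  C[1][2] = min over k of (A[1][0] + B[0][2] = 7 + 3 = 10, A[1][1] + B[1][2] = -2 + 8 = 6, A[1][2] + B[2][2] = 4 + -4 = 0) = 0 (attained at k = 2)
  C[2][0] = min over k of (A[2][0] + B[0][0] = -4 + 9 = 5, A[2][1] + B[1][0] = 4 + 6 = 10, A[2][2] + B[2][0] = -5 + 9 = 4) = 4 (attained at k = 2)
  C[2][1] = min over k of (A[2][0] + B[0][1] = -4 + 3 = -1, A[2][1] + B[1][1] = 4 + -1 = 3, A[2][2] + B[2][1] = -5 + 1 = -4) = -4 (attained at k = 2)
  C[2][2] = min over k of (A[2][0] + B[0][2] = -4 + 3 = -1, A[2][1] + B[1][2] = 4 + 8 = 12, A[2][2] + B[2][2] = -5 + -4 = -9) = -9 (attained at k = 2)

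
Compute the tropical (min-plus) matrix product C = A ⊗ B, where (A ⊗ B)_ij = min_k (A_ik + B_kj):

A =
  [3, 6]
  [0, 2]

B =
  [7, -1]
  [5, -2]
A ⊗ B =
  [10, 2]
  [7, -1]

Apply the min-plus product entry-by-entry:
  C[0][0] = min over k of (A[0][0] + B[0][0] = 3 + 7 = 10, A[0][1] + B[1][0] = 6 + 5 = 11) = 10 (attained at k = 0)
  C[0][1] = min over k of (A[0][0] + B[0][1] = 3 + -1 = 2, A[0][1] + B[1][1] = 6 + -2 = 4) = 2 (attained at k = 0)
  C[1][0] = min over k of (A[1][0] + B[0][0] = 0 + 7 = 7, A[1][1] + B[1][0] = 2 + 5 = 7) = 7 (attained at k = 0)
  C[1][1] = min over k of (A[1][0] + B[0][1] = 0 + -1 = -1, A[1][1] + B[1][1] = 2 + -2 = 0) = -1 (attained at k = 0)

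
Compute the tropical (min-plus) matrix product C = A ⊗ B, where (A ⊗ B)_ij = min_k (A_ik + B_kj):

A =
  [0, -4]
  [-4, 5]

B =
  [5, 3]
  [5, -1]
A ⊗ B =
  [1, -5]
  [1, -1]

Apply the min-plus product entry-by-entry:
  C[0][0] = min over k of (A[0][0] + B[0][0] = 0 + 5 = 5, A[0][1] + B[1][0] = -4 + 5 = 1) = 1 (attained at k = 1)
  C[0][1] = min over k of (A[0][0] + B[0][1] = 0 + 3 = 3, A[0][1] + B[1][1] = -4 + -1 = -5) = -5 (attained at k = 1)
  C[1][0] = min over k of (A[1][0] + B[0][0] = -4 + 5 = 1, A[1][1] + B[1][0] = 5 + 5 = 10) = 1 (attained at k = 0)
  C[1][1] = min over k of (A[1][0] + B[0][1] = -4 + 3 = -1, A[1][1] + B[1][1] = 5 + -1 = 4) = -1 (attained at k = 0)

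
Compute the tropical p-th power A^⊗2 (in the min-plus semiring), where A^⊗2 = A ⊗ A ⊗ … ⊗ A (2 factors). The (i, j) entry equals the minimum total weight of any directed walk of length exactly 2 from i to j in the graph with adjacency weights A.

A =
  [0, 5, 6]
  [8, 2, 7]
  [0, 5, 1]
A^⊗2 =
  [0, 5, 6]
  [7, 4, 8]
  [0, 5, 2]

Each entry (A^⊗2)_ij equals the minimum over all length-2 walks i = v_0 → v_1 → … → v_2 = j of Σ_t A[v_t][v_{t+1}]. For example, for (i, j) = (0, 2) we minimise over 3 possible intermediate vertex sequences; the minimum is 6, attained along the walk 0 → 0 → 2.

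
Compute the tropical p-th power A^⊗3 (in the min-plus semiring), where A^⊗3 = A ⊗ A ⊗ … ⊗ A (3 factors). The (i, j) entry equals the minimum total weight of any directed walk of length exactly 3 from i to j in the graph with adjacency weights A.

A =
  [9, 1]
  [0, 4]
A^⊗3 =
  [5, 2]
  [1, 5]

Each entry (A^⊗3)_ij equals the minimum over all length-3 walks i = v_0 → v_1 → … → v_3 = j of Σ_t A[v_t][v_{t+1}]. For example, for (i, j) = (0, 1) we minimise over 4 possible intermediate vertex sequences; the minimum is 2, attained along the walk 0 → 1 → 0 → 1.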